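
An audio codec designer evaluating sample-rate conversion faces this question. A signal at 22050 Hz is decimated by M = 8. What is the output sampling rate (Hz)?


Decimation reduces the sample rate:
fs_out = fs_in / M
       = 22050 / 8
       = 2756.25 Hz

2756.25 Hz


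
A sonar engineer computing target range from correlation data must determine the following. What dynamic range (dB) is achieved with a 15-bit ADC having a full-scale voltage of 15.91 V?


Dynamic range from full-scale to LSB:
V_min = V_max / 2^bits = 15.91 / 2^15
DR = 20 * log10(V_max / V_min)
   = 20 * log10(2^15)
   = 20 * 15 * log10(2)
   = 90.31 dB

90.31 dB


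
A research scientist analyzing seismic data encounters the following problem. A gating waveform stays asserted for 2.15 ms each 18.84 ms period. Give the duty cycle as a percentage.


Duty cycle as a percentage:
DC = (t_on / T) * 100
   = (2.15 / 18.84) * 100
   = 0.114119 * 100
   = 11.41 %

11.41 %


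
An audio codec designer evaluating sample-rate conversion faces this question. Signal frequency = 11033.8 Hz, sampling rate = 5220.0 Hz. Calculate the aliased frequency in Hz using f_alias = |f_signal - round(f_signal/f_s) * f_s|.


Compute the nearest integer multiple of fs to the signal:
n = round(11033.8 / 5220.0) = 2
f_alias = |11033.8 - 2 * 5220.0|
        = |11033.8 - 10440.0|
        = 593.8 Hz

593.8


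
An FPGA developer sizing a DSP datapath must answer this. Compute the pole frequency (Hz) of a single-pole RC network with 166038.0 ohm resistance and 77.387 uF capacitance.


Cutoff frequency of a first-order RC filter:
fc = 1 / (2 * pi * R * C)
C = 77.387 uF = 7.7387e-05 F
fc = 1 / (2 * pi * 166038.0 * 7.7387e-05)
   = 1 / 80.733795987605
   = 0.012386 Hz

0.012386 Hz


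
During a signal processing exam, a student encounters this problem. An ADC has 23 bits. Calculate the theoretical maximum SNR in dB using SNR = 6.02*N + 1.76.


Theoretical SNR for a full-scale sinusoid:
SNR = 6.02 * N + 1.76
    = 6.02 * 23 + 1.76
    = 138.46 + 1.76
    = 140.22 dB

140.22 dB


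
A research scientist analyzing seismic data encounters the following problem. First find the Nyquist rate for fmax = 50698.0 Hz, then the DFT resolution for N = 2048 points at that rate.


Step 1 — Nyquist sampling rate:
fs = 2 * fmax = 2 * 50698.0 = 101396.0 Hz

Step 2 — DFT bin spacing:
df = fs / N = 101396.0 / 2048 = 49.5098 Hz

49.5098 Hz


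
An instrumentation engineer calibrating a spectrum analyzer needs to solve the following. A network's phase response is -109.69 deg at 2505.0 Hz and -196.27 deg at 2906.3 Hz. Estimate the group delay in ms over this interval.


Group delay from phase difference:
tau = -d(phi)/d(omega)
d(phi) = -86.58 deg = -1.511106 rad
d(omega) = 2*pi*(2906.3 - 2505.0) = 2521.4423 rad/s
tau = -(-1.511106) / 2521.4423
    = 0.5993 ms

0.5993 ms


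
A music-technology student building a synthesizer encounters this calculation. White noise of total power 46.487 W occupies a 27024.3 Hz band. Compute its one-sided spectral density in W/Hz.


Power spectral density:
PSD = P / BW
    = 46.487 / 27024.3
    = 0.00172019 W/Hz

0.00172019 W/Hz


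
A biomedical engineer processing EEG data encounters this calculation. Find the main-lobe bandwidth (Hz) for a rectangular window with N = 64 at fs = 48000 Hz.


Main lobe width for a rectangular window:
Width = 2 * fs / N
      = 2 * 48000 / 64
      = 96000 / 64
      = 1500.0 Hz

1500.0 Hz


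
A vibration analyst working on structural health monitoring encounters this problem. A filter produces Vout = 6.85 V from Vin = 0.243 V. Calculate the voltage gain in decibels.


Voltage gain in dB:
G = 20 * log10(Vout / Vin)
  = 20 * log10(6.85 / 0.243)
  = 20 * log10(28.1893)
  = 20 * 1.450084
  = 29.0 dB

29.0 dB


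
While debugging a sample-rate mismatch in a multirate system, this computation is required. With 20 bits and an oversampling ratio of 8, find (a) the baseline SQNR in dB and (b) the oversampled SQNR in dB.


Step 1 — baseline SQNR at Nyquist:
SQNR_base = 6.02*N + 1.76
          = 6.02*20 + 1.76
          = 122.16 dB

Step 2 — oversampling processing gain:
G = 10*log10(OSR) = 10*log10(8) = 9.03 dB

Step 3 — total:
SQNR_total = 122.16 + 9.03 = 131.19 dB

Base SQNR = 122.16 dB; oversampled SQNR = 131.19 dB


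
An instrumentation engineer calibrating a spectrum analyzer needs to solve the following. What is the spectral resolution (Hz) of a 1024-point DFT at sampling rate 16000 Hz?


DFT frequency resolution:
df = fs / N
   = 16000 / 1024
   = 15.625 Hz

15.625 Hz


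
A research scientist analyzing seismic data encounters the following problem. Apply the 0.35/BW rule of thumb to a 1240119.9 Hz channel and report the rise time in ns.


Rise time from bandwidth relationship:
tr = 0.35 / BW
   = 0.35 / 1240119.9
   = 2.822307746e-07 s
   = 282.2308 ns

282.2308 ns


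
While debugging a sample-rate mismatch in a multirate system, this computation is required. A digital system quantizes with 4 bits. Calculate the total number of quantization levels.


Number of quantization levels = 2^N
= 2^4
= 16

16


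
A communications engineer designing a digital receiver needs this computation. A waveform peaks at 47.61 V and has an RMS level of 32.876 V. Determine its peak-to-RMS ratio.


Crest factor is the ratio of peak to RMS:
CF = V_peak / V_rms
   = 47.61 / 32.876
   = 1.4482

1.4482


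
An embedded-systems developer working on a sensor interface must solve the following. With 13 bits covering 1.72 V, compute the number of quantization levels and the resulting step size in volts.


Step 1 — number of quantization levels:
L = 2^N = 2^13 = 8192

Step 2 — LSB step size:
delta = Vfs / L
      = 1.72 / 8192
      = 0.00020996 V

Levels = 8192; step size = 0.00020996 V


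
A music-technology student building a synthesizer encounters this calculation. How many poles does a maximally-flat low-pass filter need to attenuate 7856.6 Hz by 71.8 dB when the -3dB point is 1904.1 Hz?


Butterworth filter order formula:
n = log10(10^(A/10) - 1) / (2 * log10(f_stop/f_pass))
10^(71.8/10) - 1 = 15135611.4844
f_stop/f_pass = 7856.6 / 1904.1 = 4.1261
n = 5.8322 -> ceil = 6

6


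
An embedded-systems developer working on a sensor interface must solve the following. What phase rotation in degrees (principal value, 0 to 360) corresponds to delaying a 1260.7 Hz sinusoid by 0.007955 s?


Phase shift from frequency and time delay:
phi = 360 * f * t_delay
    = 360 * 1260.7 * 0.007955
    = 3610.39 degrees
    mod 360 = 10.39 degrees

10.39 degrees


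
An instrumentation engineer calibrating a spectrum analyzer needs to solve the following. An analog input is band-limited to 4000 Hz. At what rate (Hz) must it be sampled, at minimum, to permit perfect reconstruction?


The Nyquist rate is twice the maximum frequency component.
fs_min = 2 * fmax
      = 2 * 4000
      = 8000 Hz

8000


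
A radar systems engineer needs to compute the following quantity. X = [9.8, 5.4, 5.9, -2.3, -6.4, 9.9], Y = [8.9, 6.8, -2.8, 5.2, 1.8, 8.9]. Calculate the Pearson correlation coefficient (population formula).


Pearson correlation coefficient (population):
r = cov(X,Y) / (std(X) * std(Y))
Mean X = 3.7167, Mean Y = 4.8
Cov(X,Y) = 10.835
Std(X) = 6.074377, Std(Y) = 4.174127
r = 0.4273

0.4273


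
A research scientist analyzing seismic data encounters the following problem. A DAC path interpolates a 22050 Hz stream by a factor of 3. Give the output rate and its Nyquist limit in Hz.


Step 1 — output sample rate after interpolation by L:
fs_out = L * fs_in = 3 * 22050 = 66150 Hz

Step 2 — Nyquist frequency of the output stream:
f_Nyq = fs_out / 2 = 66150 / 2 = 33075.0 Hz

fs_out = 66150 Hz; f_Nyquist = 33075.0 Hz


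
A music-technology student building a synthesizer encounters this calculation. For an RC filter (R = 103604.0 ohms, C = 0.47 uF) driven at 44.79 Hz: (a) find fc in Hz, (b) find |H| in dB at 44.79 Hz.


Step 1 — cutoff frequency:
fc = 1 / (2*pi*R*C)
C = 0.47 uF = 4.7e-07 F
fc = 1 / (2*pi*103604.0*4.7e-07)
   = 3.26848 Hz

Step 2 — magnitude at f = 44.79 Hz:
|H(f)| = 1 / sqrt(1 + (f/fc)^2)
f/fc = 44.79 / 3.26848 = 13.703618
|H| = 1 / sqrt(1 + 187.789146) = 0.0727799
|H|_dB = 20*log10(0.0727799) = -22.76 dB

fc = 3.26848 Hz; |H(44.79 Hz)| = -22.76 dB


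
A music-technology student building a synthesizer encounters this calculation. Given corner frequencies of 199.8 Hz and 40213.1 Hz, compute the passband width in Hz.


Bandwidth is the difference of -3dB frequencies:
BW = f_high - f_low
   = 40213.1 - 199.8
   = 40013.3 Hz

40013.3 Hz


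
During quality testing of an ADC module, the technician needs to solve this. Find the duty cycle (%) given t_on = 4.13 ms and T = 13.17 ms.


Duty cycle as a percentage:
DC = (t_on / T) * 100
   = (4.13 / 13.17) * 100
   = 0.313591 * 100
   = 31.36 %

31.36 %


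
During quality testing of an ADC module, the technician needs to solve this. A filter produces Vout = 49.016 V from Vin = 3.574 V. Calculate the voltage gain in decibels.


Voltage gain in dB:
G = 20 * log10(Vout / Vin)
  = 20 * log10(49.016 / 3.574)
  = 20 * log10(13.714605)
  = 20 * 1.137183
  = 22.74 dB

22.74 dB


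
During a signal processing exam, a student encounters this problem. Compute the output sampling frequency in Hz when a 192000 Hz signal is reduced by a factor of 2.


Decimation reduces the sample rate:
fs_out = fs_in / M
       = 192000 / 2
       = 96000.0 Hz

96000.0 Hz


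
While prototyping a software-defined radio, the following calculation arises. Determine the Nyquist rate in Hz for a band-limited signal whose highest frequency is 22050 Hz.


The Nyquist rate is twice the maximum frequency component.
fs_min = 2 * fmax
      = 2 * 22050
      = 44100 Hz

44100


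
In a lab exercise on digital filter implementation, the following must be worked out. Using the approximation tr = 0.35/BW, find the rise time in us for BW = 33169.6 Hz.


Rise time from bandwidth relationship:
tr = 0.35 / BW
   = 0.35 / 33169.6
   = 1.055183059e-05 s
   = 10.5518 us

10.5518 us


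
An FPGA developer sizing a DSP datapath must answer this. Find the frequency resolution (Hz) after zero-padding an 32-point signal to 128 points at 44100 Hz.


Frequency resolution after zero-padding:
N_padded = 32 * 4 = 128
df = fs / N_padded
   = 44100 / 128
   = 344.5312 Hz

344.5312 Hz


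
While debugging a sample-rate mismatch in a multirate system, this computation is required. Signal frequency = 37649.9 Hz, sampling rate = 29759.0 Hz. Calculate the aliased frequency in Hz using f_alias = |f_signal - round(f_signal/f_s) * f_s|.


Compute the nearest integer multiple of fs to the signal:
n = round(37649.9 / 29759.0) = 1
f_alias = |37649.9 - 1 * 29759.0|
        = |37649.9 - 29759.0|
        = 7890.9 Hz

7890.9


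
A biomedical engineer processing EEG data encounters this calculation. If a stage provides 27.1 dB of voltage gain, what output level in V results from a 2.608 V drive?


Output voltage from dB gain:
V_out = V_in * 10^(gain_dB / 20)
      = 2.608 * 10^(27.1 / 20)
      = 2.608 * 22.646443
      = 59.0619 V

59.0619 V


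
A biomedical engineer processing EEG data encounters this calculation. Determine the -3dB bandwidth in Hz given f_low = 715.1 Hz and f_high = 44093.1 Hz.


Bandwidth is the difference of -3dB frequencies:
BW = f_high - f_low
   = 44093.1 - 715.1
   = 43378.0 Hz

43378.0 Hz


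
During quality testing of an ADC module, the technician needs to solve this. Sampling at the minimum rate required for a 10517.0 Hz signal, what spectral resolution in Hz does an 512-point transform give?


Step 1 — Nyquist sampling rate:
fs = 2 * fmax = 2 * 10517.0 = 21034.0 Hz

Step 2 — DFT bin spacing:
df = fs / N = 21034.0 / 512 = 41.082 Hz

41.082 Hz


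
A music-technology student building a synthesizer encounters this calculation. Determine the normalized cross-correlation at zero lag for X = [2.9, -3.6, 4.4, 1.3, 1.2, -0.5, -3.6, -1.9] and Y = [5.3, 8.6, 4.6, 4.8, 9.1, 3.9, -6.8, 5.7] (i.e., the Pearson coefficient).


Pearson correlation coefficient (population):
r = cov(X,Y) / (std(X) * std(Y))
Mean X = 0.025, Mean Y = 4.4
Cov(X,Y) = 4.07875
Std(X) = 2.753974, Std(Y) = 4.584212
r = 0.3231

0.3231


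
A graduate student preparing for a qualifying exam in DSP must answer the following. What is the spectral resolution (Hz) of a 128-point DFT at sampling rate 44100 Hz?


DFT frequency resolution:
df = fs / N
   = 44100 / 128
   = 344.5312 Hz

344.5312 Hz


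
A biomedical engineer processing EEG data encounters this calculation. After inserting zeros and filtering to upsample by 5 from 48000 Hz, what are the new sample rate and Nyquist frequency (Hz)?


Step 1 — output sample rate after interpolation by L:
fs_out = L * fs_in = 5 * 48000 = 240000 Hz

Step 2 — Nyquist frequency of the output stream:
f_Nyq = fs_out / 2 = 240000 / 2 = 120000.0 Hz

fs_out = 240000 Hz; f_Nyquist = 120000.0 Hz


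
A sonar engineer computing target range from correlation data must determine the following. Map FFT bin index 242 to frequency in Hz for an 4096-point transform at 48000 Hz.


Frequency of DFT bin k:
f_k = k * fs / N
    = 242 * 48000 / 4096
    = 11616000 / 4096
    = 2835.938 Hz

2835.938 Hz


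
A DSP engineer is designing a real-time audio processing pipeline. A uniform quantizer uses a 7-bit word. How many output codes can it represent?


Number of quantization levels = 2^N
= 2^7
= 128

128


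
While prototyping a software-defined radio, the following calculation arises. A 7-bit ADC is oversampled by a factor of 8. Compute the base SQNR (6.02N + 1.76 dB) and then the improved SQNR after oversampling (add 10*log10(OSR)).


Step 1 — baseline SQNR at Nyquist:
SQNR_base = 6.02*N + 1.76
          = 6.02*7 + 1.76
          = 43.9 dB

Step 2 — oversampling processing gain:
G = 10*log10(OSR) = 10*log10(8) = 9.03 dB

Step 3 — total:
SQNR_total = 43.9 + 9.03 = 52.93 dB

Base SQNR = 43.9 dB; oversampled SQNR = 52.93 dB


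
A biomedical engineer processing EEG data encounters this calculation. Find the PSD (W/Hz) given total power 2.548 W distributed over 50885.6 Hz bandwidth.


Power spectral density:
PSD = P / BW
    = 2.548 / 50885.6
    = 5.007e-05 W/Hz

5.007e-05 W/Hz


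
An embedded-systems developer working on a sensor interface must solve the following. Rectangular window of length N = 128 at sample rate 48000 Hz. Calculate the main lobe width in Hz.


Main lobe width for a rectangular window:
Width = 2 * fs / N
      = 2 * 48000 / 128
      = 96000 / 128
      = 750.0 Hz

750.0 Hz


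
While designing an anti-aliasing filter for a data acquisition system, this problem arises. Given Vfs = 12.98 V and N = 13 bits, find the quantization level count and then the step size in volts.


Step 1 — number of quantization levels:
L = 2^N = 2^13 = 8192

Step 2 — LSB step size:
delta = Vfs / L
      = 12.98 / 8192
      = 0.00158447 V

Levels = 8192; step size = 0.00158447 V


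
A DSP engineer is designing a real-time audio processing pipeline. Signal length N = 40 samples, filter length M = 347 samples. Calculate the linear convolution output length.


Linear convolution output length:
L = N + M - 1
  = 40 + 347 - 1
  = 386 samples

386


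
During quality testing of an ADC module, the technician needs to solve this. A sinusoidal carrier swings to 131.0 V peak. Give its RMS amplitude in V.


RMS voltage for a sinusoidal waveform:
V_rms = V_peak / sqrt(2)
      = 131.0 / 1.414214
      = 92.631 V

92.631 V


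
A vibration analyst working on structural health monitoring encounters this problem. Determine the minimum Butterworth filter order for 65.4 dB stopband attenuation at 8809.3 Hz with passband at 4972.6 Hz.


Butterworth filter order formula:
n = log10(10^(A/10) - 1) / (2 * log10(f_stop/f_pass))
10^(65.4/10) - 1 = 3467367.5045
f_stop/f_pass = 8809.3 / 4972.6 = 1.7716
n = 13.1665 -> ceil = 14

14


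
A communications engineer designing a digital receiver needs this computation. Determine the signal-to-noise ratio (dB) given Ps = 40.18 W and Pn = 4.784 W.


SNR in decibels:
SNR = 10 * log10(Ps / Pn)
    = 10 * log10(40.18 / 4.784)
    = 10 * log10(8.3988)
    = 10 * 0.9242
    = 9.24 dB

9.24 dB


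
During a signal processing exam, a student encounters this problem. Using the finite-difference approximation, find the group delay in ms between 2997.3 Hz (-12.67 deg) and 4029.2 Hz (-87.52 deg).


Group delay from phase difference:
tau = -d(phi)/d(omega)
d(phi) = -74.85 deg = -1.306379 rad
d(omega) = 2*pi*(4029.2 - 2997.3) = 6483.6189 rad/s
tau = -(-1.306379) / 6483.6189
    = 0.2015 ms

0.2015 ms


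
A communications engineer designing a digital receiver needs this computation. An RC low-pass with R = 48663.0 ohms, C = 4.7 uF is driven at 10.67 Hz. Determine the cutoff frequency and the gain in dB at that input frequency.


Step 1 — cutoff frequency:
fc = 1 / (2*pi*R*C)
C = 4.7 uF = 4.7e-06 F
fc = 1 / (2*pi*48663.0*4.7e-06)
   = 0.695862 Hz

Step 2 — magnitude at f = 10.67 Hz:
|H(f)| = 1 / sqrt(1 + (f/fc)^2)
f/fc = 10.67 / 0.695862 = 15.3335
|H| = 1 / sqrt(1 + 235.116222) = 0.0650784
|H|_dB = 20*log10(0.0650784) = -23.73 dB

fc = 0.695862 Hz; |H(10.67 Hz)| = -23.73 dB


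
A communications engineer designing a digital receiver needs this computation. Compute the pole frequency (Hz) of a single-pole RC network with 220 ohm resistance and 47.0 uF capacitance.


Cutoff frequency of a first-order RC filter:
fc = 1 / (2 * pi * R * C)
C = 47.0 uF = 4.7e-05 F
fc = 1 / (2 * pi * 220 * 4.7e-05)
   = 1 / 0.064968136076237
   = 15.392161 Hz

15.392161 Hz


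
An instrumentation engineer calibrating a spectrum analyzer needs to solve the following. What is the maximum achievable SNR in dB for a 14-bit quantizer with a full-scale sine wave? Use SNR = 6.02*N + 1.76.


Theoretical SNR for a full-scale sinusoid:
SNR = 6.02 * N + 1.76
    = 6.02 * 14 + 1.76
    = 84.28 + 1.76
    = 86.04 dB

86.04 dB


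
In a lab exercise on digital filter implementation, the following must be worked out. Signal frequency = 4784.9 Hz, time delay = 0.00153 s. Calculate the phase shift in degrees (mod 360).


Phase shift from frequency and time delay:
phi = 360 * f * t_delay
    = 360 * 4784.9 * 0.00153
    = 2635.52 degrees
    mod 360 = 115.52 degrees

115.52 degrees


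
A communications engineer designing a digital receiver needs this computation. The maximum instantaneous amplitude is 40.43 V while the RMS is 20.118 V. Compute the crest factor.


Crest factor is the ratio of peak to RMS:
CF = V_peak / V_rms
   = 40.43 / 20.118
   = 2.0096

2.0096


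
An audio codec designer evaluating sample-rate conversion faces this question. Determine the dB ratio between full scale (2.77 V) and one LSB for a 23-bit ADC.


Dynamic range from full-scale to LSB:
V_min = V_max / 2^bits = 2.77 / 2^23
DR = 20 * log10(V_max / V_min)
   = 20 * log10(2^23)
   = 20 * 23 * log10(2)
   = 138.47 dB

138.47 dB


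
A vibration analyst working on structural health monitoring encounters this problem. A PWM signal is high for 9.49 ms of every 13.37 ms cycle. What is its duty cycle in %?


Duty cycle as a percentage:
DC = (t_on / T) * 100
   = (9.49 / 13.37) * 100
   = 0.709798 * 100
   = 70.98 %

70.98 %


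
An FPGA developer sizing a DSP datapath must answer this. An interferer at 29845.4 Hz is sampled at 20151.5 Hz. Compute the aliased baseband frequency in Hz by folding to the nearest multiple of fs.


Compute the nearest integer multiple of fs to the signal:
n = round(29845.4 / 20151.5) = 1
f_alias = |29845.4 - 1 * 20151.5|
        = |29845.4 - 20151.5|
        = 9693.9 Hz

9693.9


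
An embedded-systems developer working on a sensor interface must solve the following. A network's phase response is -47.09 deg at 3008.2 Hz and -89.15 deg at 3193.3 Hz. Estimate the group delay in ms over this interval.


Group delay from phase difference:
tau = -d(phi)/d(omega)
d(phi) = -42.06 deg = -0.734085 rad
d(omega) = 2*pi*(3193.3 - 3008.2) = 1163.0176 rad/s
tau = -(-0.734085) / 1163.0176
    = 0.6312 ms

0.6312 ms


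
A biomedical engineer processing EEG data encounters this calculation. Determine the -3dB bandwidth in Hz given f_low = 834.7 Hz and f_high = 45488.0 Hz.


Bandwidth is the difference of -3dB frequencies:
BW = f_high - f_low
   = 45488.0 - 834.7
   = 44653.3 Hz

44653.3 Hz


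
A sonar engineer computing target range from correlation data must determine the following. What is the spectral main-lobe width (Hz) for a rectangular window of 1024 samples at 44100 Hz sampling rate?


Main lobe width for a rectangular window:
Width = 2 * fs / N
      = 2 * 44100 / 1024
      = 88200 / 1024
      = 86.133 Hz

86.133 Hz


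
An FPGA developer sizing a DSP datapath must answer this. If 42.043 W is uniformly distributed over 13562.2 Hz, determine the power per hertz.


Power spectral density:
PSD = P / BW
    = 42.043 / 13562.2
    = 0.00310001 W/Hz

0.00310001 W/Hz


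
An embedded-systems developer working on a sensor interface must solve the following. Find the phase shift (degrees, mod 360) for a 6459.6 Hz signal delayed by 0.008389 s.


Phase shift from frequency and time delay:
phi = 360 * f * t_delay
    = 360 * 6459.6 * 0.008389
    = 19508.25 degrees
    mod 360 = 68.25 degrees

68.25 degrees


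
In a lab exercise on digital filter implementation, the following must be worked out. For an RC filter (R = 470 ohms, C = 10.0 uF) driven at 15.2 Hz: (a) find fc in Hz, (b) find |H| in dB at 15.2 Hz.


Step 1 — cutoff frequency:
fc = 1 / (2*pi*R*C)
C = 10.0 uF = 1e-05 F
fc = 1 / (2*pi*470*1e-05)
   = 33.8628 Hz

Step 2 — magnitude at f = 15.2 Hz:
|H(f)| = 1 / sqrt(1 + (f/fc)^2)
f/fc = 15.2 / 33.8628 = 0.44887
|H| = 1 / sqrt(1 + 0.201484) = 0.912307
|H|_dB = 20*log10(0.912307) = -0.8 dB

fc = 33.8628 Hz; |H(15.2 Hz)| = -0.8 dB


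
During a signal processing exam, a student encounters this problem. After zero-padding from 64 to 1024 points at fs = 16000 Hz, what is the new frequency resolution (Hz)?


Frequency resolution after zero-padding:
N_padded = 64 * 16 = 1024
df = fs / N_padded
   = 16000 / 1024
   = 15.625 Hz

15.625 Hz


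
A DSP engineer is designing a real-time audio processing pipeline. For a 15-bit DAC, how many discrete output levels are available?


Number of quantization levels = 2^N
= 2^15
= 32768

32768


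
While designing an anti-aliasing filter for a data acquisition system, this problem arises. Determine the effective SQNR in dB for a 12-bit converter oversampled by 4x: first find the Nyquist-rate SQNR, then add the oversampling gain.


Step 1 — baseline SQNR at Nyquist:
SQNR_base = 6.02*N + 1.76
          = 6.02*12 + 1.76
          = 74.0 dB

Step 2 — oversampling processing gain:
G = 10*log10(OSR) = 10*log10(4) = 6.02 dB

Step 3 — total:
SQNR_total = 74.0 + 6.02 = 80.02 dB

Base SQNR = 74.0 dB; oversampled SQNR = 80.02 dB


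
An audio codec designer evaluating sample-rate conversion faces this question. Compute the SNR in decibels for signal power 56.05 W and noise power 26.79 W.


SNR in decibels:
SNR = 10 * log10(Ps / Pn)
    = 10 * log10(56.05 / 26.79)
    = 10 * log10(2.0922)
    = 10 * 0.3206
    = 3.21 dB

3.21 dB


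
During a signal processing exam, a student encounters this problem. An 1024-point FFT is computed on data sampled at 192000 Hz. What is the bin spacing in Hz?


DFT frequency resolution:
df = fs / N
   = 192000 / 1024
   = 187.5 Hz

187.5 Hz


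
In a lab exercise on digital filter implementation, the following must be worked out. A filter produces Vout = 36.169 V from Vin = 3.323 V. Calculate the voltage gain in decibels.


Voltage gain in dB:
G = 20 * log10(Vout / Vin)
  = 20 * log10(36.169 / 3.323)
  = 20 * log10(10.884442)
  = 20 * 1.036806
  = 20.74 dB

20.74 dB


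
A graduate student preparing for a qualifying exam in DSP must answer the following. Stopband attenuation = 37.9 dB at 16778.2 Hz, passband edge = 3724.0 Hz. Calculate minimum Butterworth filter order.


Butterworth filter order formula:
n = log10(10^(A/10) - 1) / (2 * log10(f_stop/f_pass))
10^(37.9/10) - 1 = 6164.95
f_stop/f_pass = 16778.2 / 3724.0 = 4.5054
n = 2.8987 -> ceil = 3

3


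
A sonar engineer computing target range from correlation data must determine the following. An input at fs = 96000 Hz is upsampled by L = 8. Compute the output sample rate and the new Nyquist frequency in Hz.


Step 1 — output sample rate after interpolation by L:
fs_out = L * fs_in = 8 * 96000 = 768000 Hz

Step 2 — Nyquist frequency of the output stream:
f_Nyq = fs_out / 2 = 768000 / 2 = 384000.0 Hz

fs_out = 768000 Hz; f_Nyquist = 384000.0 Hz


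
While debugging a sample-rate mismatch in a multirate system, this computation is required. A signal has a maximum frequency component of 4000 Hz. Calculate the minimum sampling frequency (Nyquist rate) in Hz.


The Nyquist rate is twice the maximum frequency component.
fs_min = 2 * fmax
      = 2 * 4000
      = 8000 Hz

8000


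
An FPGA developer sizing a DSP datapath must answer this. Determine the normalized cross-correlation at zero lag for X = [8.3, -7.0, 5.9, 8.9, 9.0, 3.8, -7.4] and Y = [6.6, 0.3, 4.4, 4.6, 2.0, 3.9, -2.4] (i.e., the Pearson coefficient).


Pearson correlation coefficient (population):
r = cov(X,Y) / (std(X) * std(Y))
Mean X = 3.0714, Mean Y = 2.7714
Cov(X,Y) = 15.796327
Std(X) = 6.719633, Std(Y) = 2.812581
r = 0.8358

0.8358


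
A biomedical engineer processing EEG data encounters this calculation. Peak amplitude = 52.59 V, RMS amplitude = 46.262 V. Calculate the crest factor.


Crest factor is the ratio of peak to RMS:
CF = V_peak / V_rms
   = 52.59 / 46.262
   = 1.1368

1.1368


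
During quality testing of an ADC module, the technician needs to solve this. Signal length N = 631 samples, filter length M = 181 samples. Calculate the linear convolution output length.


Linear convolution output length:
L = N + M - 1
  = 631 + 181 - 1
  = 811 samples

811


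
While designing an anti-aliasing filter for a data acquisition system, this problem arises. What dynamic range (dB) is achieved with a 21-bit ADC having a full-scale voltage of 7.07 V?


Dynamic range from full-scale to LSB:
V_min = V_max / 2^bits = 7.07 / 2^21
DR = 20 * log10(V_max / V_min)
   = 20 * log10(2^21)
   = 20 * 21 * log10(2)
   = 126.43 dB

126.43 dB


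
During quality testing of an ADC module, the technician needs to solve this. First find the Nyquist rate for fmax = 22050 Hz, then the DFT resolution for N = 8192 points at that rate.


Step 1 — Nyquist sampling rate:
fs = 2 * fmax = 2 * 22050 = 44100 Hz

Step 2 — DFT bin spacing:
df = fs / N = 44100 / 8192 = 5.3833 Hz

5.3833 Hz


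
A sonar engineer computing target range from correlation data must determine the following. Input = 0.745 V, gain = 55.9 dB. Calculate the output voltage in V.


Output voltage from dB gain:
V_out = V_in * 10^(gain_dB / 20)
      = 0.745 * 10^(55.9 / 20)
      = 0.745 * 623.734835
      = 464.6825 V

464.6825 V


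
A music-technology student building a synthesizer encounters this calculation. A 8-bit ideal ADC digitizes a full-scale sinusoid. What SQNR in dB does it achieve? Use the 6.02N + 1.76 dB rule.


Theoretical SNR for a full-scale sinusoid:
SNR = 6.02 * N + 1.76
    = 6.02 * 8 + 1.76
    = 48.16 + 1.76
    = 49.92 dB

49.92 dB


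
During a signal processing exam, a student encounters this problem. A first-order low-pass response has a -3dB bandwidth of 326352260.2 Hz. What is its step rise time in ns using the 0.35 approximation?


Rise time from bandwidth relationship:
tr = 0.35 / BW
   = 0.35 / 326352260.2
   = 1.072460781e-09 s
   = 1.0725 ns

1.0725 ns


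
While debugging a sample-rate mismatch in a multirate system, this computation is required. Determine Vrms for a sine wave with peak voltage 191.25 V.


RMS voltage for a sinusoidal waveform:
V_rms = V_peak / sqrt(2)
      = 191.25 / 1.414214
      = 135.234 V

135.234 V


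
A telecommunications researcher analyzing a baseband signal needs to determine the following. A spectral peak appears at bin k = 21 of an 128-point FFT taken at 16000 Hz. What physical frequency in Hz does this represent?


Frequency of DFT bin k:
f_k = k * fs / N
    = 21 * 16000 / 128
    = 336000 / 128
    = 2625.0 Hz

2625.0 Hz


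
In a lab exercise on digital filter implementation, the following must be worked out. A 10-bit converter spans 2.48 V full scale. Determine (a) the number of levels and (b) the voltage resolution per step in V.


Step 1 — number of quantization levels:
L = 2^N = 2^10 = 1024

Step 2 — LSB step size:
delta = Vfs / L
      = 2.48 / 1024
      = 0.00242187 V

Levels = 1024; step size = 0.00242187 V


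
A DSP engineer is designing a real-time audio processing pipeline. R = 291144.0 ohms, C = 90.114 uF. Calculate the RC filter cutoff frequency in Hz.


Cutoff frequency of a first-order RC filter:
fc = 1 / (2 * pi * R * C)
C = 90.114 uF = 9.0114e-05 F
fc = 1 / (2 * pi * 291144.0 * 9.0114e-05)
   = 1 / 164.84659481076
   = 0.006066 Hz

0.006066 Hz


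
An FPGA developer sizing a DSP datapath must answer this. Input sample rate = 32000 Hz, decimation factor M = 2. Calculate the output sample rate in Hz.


Decimation reduces the sample rate:
fs_out = fs_in / M
       = 32000 / 2
       = 16000.0 Hz

16000.0 Hz


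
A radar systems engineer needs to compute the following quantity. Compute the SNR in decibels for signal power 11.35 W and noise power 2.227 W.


SNR in decibels:
SNR = 10 * log10(Ps / Pn)
    = 10 * log10(11.35 / 2.227)
    = 10 * log10(5.0965)
    = 10 * 0.7073
    = 7.07 dB

7.07 dB


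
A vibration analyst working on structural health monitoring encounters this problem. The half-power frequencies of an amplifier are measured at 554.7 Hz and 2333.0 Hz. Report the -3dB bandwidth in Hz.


Bandwidth is the difference of -3dB frequencies:
BW = f_high - f_low
   = 2333.0 - 554.7
   = 1778.3 Hz

1778.3 Hz


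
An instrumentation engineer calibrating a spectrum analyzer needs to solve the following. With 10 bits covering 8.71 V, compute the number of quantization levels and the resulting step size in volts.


Step 1 — number of quantization levels:
L = 2^N = 2^10 = 1024

Step 2 — LSB step size:
delta = Vfs / L
      = 8.71 / 1024
      = 0.00850586 V

Levels = 1024; step size = 0.00850586 V


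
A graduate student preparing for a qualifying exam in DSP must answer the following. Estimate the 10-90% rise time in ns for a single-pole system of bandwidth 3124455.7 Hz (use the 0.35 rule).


Rise time from bandwidth relationship:
tr = 0.35 / BW
   = 0.35 / 3124455.7
   = 1.120195111e-07 s
   = 112.0195 ns

112.0195 ns


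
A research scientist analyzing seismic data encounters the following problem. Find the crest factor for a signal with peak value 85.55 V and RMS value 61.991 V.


Crest factor is the ratio of peak to RMS:
CF = V_peak / V_rms
   = 85.55 / 61.991
   = 1.38

1.38


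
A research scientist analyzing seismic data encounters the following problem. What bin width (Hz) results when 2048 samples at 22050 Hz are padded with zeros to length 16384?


Frequency resolution after zero-padding:
N_padded = 2048 * 8 = 16384
df = fs / N_padded
   = 22050 / 16384
   = 1.3458 Hz

1.3458 Hz


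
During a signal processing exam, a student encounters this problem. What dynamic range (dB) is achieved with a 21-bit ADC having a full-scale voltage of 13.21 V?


Dynamic range from full-scale to LSB:
V_min = V_max / 2^bits = 13.21 / 2^21
DR = 20 * log10(V_max / V_min)
   = 20 * log10(2^21)
   = 20 * 21 * log10(2)
   = 126.43 dB

126.43 dB


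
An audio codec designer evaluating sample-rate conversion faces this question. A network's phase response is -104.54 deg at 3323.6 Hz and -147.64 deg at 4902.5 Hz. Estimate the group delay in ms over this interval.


Group delay from phase difference:
tau = -d(phi)/d(omega)
d(phi) = -43.1 deg = -0.752237 rad
d(omega) = 2*pi*(4902.5 - 3323.6) = 9920.5213 rad/s
tau = -(-0.752237) / 9920.5213
    = 0.0758 ms

0.0758 ms


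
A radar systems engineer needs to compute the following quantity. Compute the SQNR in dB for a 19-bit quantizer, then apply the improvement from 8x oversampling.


Step 1 — baseline SQNR at Nyquist:
SQNR_base = 6.02*N + 1.76
          = 6.02*19 + 1.76
          = 116.14 dB

Step 2 — oversampling processing gain:
G = 10*log10(OSR) = 10*log10(8) = 9.03 dB

Step 3 — total:
SQNR_total = 116.14 + 9.03 = 125.17 dB

Base SQNR = 116.14 dB; oversampled SQNR = 125.17 dB


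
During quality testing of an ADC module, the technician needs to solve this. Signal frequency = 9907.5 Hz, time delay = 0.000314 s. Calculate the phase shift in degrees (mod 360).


Phase shift from frequency and time delay:
phi = 360 * f * t_delay
    = 360 * 9907.5 * 0.000314
    = 1119.94 degrees
    mod 360 = 39.94 degrees

39.94 degrees


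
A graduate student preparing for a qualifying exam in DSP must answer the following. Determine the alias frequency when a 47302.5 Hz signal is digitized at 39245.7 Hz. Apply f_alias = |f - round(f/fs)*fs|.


Compute the nearest integer multiple of fs to the signal:
n = round(47302.5 / 39245.7) = 1
f_alias = |47302.5 - 1 * 39245.7|
        = |47302.5 - 39245.7|
        = 8056.8 Hz

8056.8


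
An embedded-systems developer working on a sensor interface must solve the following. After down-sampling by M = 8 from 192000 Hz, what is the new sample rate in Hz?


Decimation reduces the sample rate:
fs_out = fs_in / M
       = 192000 / 8
       = 24000.0 Hz

24000.0 Hz


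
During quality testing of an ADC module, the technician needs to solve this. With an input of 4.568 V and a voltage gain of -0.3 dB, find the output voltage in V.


Output voltage from dB gain:
V_out = V_in * 10^(gain_dB / 20)
      = 4.568 * 10^(-0.3 / 20)
      = 4.568 * 0.966051
      = 4.4129 V

4.4129 V


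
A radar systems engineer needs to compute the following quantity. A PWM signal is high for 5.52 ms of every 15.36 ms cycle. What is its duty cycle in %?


Duty cycle as a percentage:
DC = (t_on / T) * 100
   = (5.52 / 15.36) * 100
   = 0.359375 * 100
   = 35.94 %

35.94 %


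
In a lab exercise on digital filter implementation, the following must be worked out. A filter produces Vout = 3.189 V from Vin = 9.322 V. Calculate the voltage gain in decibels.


Voltage gain in dB:
G = 20 * log10(Vout / Vin)
  = 20 * log10(3.189 / 9.322)
  = 20 * log10(0.342094)
  = 20 * -0.465855
  = -9.32 dB

-9.32 dB


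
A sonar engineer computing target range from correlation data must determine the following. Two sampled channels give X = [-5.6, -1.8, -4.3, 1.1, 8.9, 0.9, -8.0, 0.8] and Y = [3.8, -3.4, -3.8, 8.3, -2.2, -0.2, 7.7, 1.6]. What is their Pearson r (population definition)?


Pearson correlation coefficient (population):
r = cov(X,Y) / (std(X) * std(Y))
Mean X = -1.0, Mean Y = 1.475
Cov(X,Y) = -7.24625
Std(X) = 4.885693, Std(Y) = 4.453299
r = -0.333

-0.333


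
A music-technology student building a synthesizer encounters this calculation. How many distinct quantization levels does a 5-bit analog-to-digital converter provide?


Number of quantization levels = 2^N
= 2^5
= 32

32


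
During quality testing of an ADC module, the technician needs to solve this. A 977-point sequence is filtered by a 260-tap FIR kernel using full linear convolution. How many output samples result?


Linear convolution output length:
L = N + M - 1
  = 977 + 260 - 1
  = 1236 samples

1236


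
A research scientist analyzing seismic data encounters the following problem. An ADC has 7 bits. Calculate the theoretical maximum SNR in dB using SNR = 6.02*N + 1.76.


Theoretical SNR for a full-scale sinusoid:
SNR = 6.02 * N + 1.76
    = 6.02 * 7 + 1.76
    = 42.14 + 1.76
    = 43.9 dB

43.9 dB


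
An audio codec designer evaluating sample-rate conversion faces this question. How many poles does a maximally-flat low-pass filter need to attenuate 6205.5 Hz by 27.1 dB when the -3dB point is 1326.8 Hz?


Butterworth filter order formula:
n = log10(10^(A/10) - 1) / (2 * log10(f_stop/f_pass))
10^(27.1/10) - 1 = 511.8614
f_stop/f_pass = 6205.5 / 1326.8 = 4.677
n = 2.0218 -> ceil = 3

3


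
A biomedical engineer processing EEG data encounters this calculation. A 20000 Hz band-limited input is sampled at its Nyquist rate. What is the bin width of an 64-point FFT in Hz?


Step 1 — Nyquist sampling rate:
fs = 2 * fmax = 2 * 20000 = 40000 Hz

Step 2 — DFT bin spacing:
df = fs / N = 40000 / 64 = 625.0 Hz

625.0 Hz


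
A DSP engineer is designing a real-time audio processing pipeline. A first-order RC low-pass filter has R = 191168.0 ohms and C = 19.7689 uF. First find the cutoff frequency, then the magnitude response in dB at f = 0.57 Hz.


Step 1 — cutoff frequency:
fc = 1 / (2*pi*R*C)
C = 19.7689 uF = 1.97689e-05 F
fc = 1 / (2*pi*191168.0*1.97689e-05)
   = 0.0421136 Hz

Step 2 — magnitude at f = 0.57 Hz:
|H(f)| = 1 / sqrt(1 + (f/fc)^2)
f/fc = 0.57 / 0.0421136 = 13.53482
|H| = 1 / sqrt(1 + 183.191352) = 0.0736827
|H|_dB = 20*log10(0.0736827) = -22.65 dB

fc = 0.0421136 Hz; |H(0.57 Hz)| = -22.65 dB


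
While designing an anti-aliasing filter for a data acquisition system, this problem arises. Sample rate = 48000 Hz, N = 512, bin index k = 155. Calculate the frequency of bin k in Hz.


Frequency of DFT bin k:
f_k = k * fs / N
    = 155 * 48000 / 512
    = 7440000 / 512
    = 14531.25 Hz

14531.25 Hz


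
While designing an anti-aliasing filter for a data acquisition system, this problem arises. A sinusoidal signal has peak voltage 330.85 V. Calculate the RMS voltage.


RMS voltage for a sinusoidal waveform:
V_rms = V_peak / sqrt(2)
      = 330.85 / 1.414214
      = 233.946 V

233.946 V


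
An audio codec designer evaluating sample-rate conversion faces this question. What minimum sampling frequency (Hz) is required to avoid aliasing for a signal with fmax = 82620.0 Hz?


The Nyquist rate is twice the maximum frequency component.
fs_min = 2 * fmax
      = 2 * 82620.0
      = 165240.0 Hz

165240.0


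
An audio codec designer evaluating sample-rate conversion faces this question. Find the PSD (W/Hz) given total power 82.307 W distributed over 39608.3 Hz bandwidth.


Power spectral density:
PSD = P / BW
    = 82.307 / 39608.3
    = 0.00207802 W/Hz

0.00207802 W/Hz


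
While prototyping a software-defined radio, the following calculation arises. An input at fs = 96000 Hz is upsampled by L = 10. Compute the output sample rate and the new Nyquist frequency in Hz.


Step 1 — output sample rate after interpolation by L:
fs_out = L * fs_in = 10 * 96000 = 960000 Hz

Step 2 — Nyquist frequency of the output stream:
f_Nyq = fs_out / 2 = 960000 / 2 = 480000.0 Hz

fs_out = 960000 Hz; f_Nyquist = 480000.0 Hz


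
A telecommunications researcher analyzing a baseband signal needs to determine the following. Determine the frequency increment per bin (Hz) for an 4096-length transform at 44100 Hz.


DFT frequency resolution:
df = fs / N
   = 44100 / 4096
   = 10.7666 Hz

10.7666 Hz


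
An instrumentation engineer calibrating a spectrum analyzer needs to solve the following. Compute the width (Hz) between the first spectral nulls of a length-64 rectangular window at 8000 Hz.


Main lobe width for a rectangular window:
Width = 2 * fs / N
      = 2 * 8000 / 64
      = 16000 / 64
      = 250.0 Hz

250.0 Hz


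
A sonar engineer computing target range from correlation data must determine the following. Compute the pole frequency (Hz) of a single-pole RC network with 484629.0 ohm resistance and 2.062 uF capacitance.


Cutoff frequency of a first-order RC filter:
fc = 1 / (2 * pi * R * C)
C = 2.062 uF = 2.062e-06 F
fc = 1 / (2 * pi * 484629.0 * 2.062e-06)
   = 1 / 6.2788184808247
   = 0.159266 Hz

0.159266 Hz
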